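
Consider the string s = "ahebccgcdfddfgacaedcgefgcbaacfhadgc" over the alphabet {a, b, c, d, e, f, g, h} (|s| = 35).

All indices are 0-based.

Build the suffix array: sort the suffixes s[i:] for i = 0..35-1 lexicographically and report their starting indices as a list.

rank | idx | suffix
   0 |  26 | aacfhadgc
   1 |  14 | acaedcgefgcbaacfhadgc
   2 |  27 | acfhadgc
   3 |  31 | adgc
   4 |  16 | aedcgefgcbaacfhadgc
   5 |   0 | ahebccgcdfddfgacaedcgefgcbaacfhadgc
   6 |  25 | baacfhadgc
   7 |   3 | bccgcdfddfgacaedcgefgcbaacfhadgc
   8 |  34 | c
   9 |  15 | caedcgefgcbaacfhadgc
  10 |  24 | cbaacfhadgc
  11 |   4 | ccgcdfddfgacaedcgefgcbaacfhadgc
  12 |   7 | cdfddfgacaedcgefgcbaacfhadgc
  13 |  28 | cfhadgc
  14 |   5 | cgcdfddfgacaedcgefgcbaacfhadgc
  15 |  19 | cgefgcbaacfhadgc
  16 |  18 | dcgefgcbaacfhadgc
  17 |  10 | ddfgacaedcgefgcbaacfhadgc
  18 |   8 | dfddfgacaedcgefgcbaacfhadgc
  19 |  11 | dfgacaedcgefgcbaacfhadgc
  20 |  32 | dgc
  21 |   2 | ebccgcdfddfgacaedcgefgcbaacfhadgc
  22 |  17 | edcgefgcbaacfhadgc
  23 |  21 | efgcbaacfhadgc
  24 |   9 | fddfgacaedcgefgcbaacfhadgc
  25 |  12 | fgacaedcgefgcbaacfhadgc
  26 |  22 | fgcbaacfhadgc
  27 |  29 | fhadgc
  28 |  13 | gacaedcgefgcbaacfhadgc
  29 |  33 | gc
  30 |  23 | gcbaacfhadgc
  31 |   6 | gcdfddfgacaedcgefgcbaacfhadgc
  32 |  20 | gefgcbaacfhadgc
  33 |  30 | hadgc
  34 |   1 | hebccgcdfddfgacaedcgefgcbaacfhadgc

[26, 14, 27, 31, 16, 0, 25, 3, 34, 15, 24, 4, 7, 28, 5, 19, 18, 10, 8, 11, 32, 2, 17, 21, 9, 12, 22, 29, 13, 33, 23, 6, 20, 30, 1]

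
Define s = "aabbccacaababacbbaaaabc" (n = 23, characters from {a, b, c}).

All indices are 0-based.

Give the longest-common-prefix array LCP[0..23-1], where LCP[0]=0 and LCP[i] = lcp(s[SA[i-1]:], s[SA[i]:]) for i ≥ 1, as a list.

rank | idx | suffix
   0 |  17 | aaaabc
   1 |  18 | aaabc
   2 |   8 | aababacbbaaaabc
   3 |   0 | aabbccacaababacbbaaaabc
   4 |  19 | aabc
   5 |   9 | ababacbbaaaabc
   6 |  11 | abacbbaaaabc
   7 |   1 | abbccacaababacbbaaaabc
   8 |  20 | abc
   9 |   6 | acaababacbbaaaabc
  10 |  13 | acbbaaaabc
  11 |  16 | baaaabc
  12 |  10 | babacbbaaaabc
  13 |  12 | bacbbaaaabc
  14 |  15 | bbaaaabc
  15 |   2 | bbccacaababacbbaaaabc
  16 |  21 | bc
  17 |   3 | bccacaababacbbaaaabc
  18 |  22 | c
  19 |   7 | caababacbbaaaabc
  20 |   5 | cacaababacbbaaaabc
  21 |  14 | cbbaaaabc
  22 |   4 | ccacaababacbbaaaabc

SA = [17, 18, 8, 0, 19, 9, 11, 1, 20, 6, 13, 16, 10, 12, 15, 2, 21, 3, 22, 7, 5, 14, 4]
[i] adj suffixes → lcp
  [1] 17/18 → 3 ('aaa')
  [2] 18/8 → 2 ('aa')
  [3] 8/0 → 3 ('aab')
  [4] 0/19 → 3 ('aab')
  [5] 19/9 → 1 ('a')
  [6] 9/11 → 3 ('aba')
  [7] 11/1 → 2 ('ab')
  [8] 1/20 → 2 ('ab')
  [9] 20/6 → 1 ('a')
  [10] 6/13 → 2 ('ac')
  [11] 13/16 → 0 ('')
  [12] 16/10 → 2 ('ba')
  [13] 10/12 → 2 ('ba')
  [14] 12/15 → 1 ('b')
  [15] 15/2 → 2 ('bb')
  [16] 2/21 → 1 ('b')
  [17] 21/3 → 2 ('bc')
  [18] 3/22 → 0 ('')
  [19] 22/7 → 1 ('c')
  [20] 7/5 → 2 ('ca')
  [21] 5/14 → 1 ('c')
  [22] 14/4 → 1 ('c')

[0, 3, 2, 3, 3, 1, 3, 2, 2, 1, 2, 0, 2, 2, 1, 2, 1, 2, 0, 1, 2, 1, 1]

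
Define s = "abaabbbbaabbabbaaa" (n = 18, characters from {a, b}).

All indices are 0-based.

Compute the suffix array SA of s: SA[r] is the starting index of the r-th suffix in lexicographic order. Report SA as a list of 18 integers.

[17, 16, 15, 8, 2, 0, 12, 9, 3, 14, 7, 1, 11, 13, 6, 10, 5, 4]

rank→(start, suffix):
  0 → (17, 'a')
  1 → (16, 'aa')
  2 → (15, 'aaa')
  3 → (8, 'aabbabbaaa')
  4 → (2, 'aabbbbaabbabbaaa')
  5 → (0, 'abaabbbbaabbabbaaa')
  6 → (12, 'abbaaa')
  7 → (9, 'abbabbaaa')
  8 → (3, 'abbbbaabbabbaaa')
  9 → (14, 'baaa')
  10 → (7, 'baabbabbaaa')
  11 → (1, 'baabbbbaabbabbaaa')
  12 → (11, 'babbaaa')
  13 → (13, 'bbaaa')
  14 → (6, 'bbaabbabbaaa')
  15 → (10, 'bbabbaaa')
  16 → (5, 'bbbaabbabbaaa')
  17 → (4, 'bbbbaabbabbaaa')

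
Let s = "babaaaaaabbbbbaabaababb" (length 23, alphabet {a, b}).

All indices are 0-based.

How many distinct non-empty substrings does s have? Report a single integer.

rank | idx | suffix
   0 |   3 | aaaaaabbbbbaabaababb
   1 |   4 | aaaaabbbbbaabaababb
   2 |   5 | aaaabbbbbaabaababb
   3 |   6 | aaabbbbbaabaababb
   4 |  14 | aabaababb
   5 |  17 | aababb
   6 |   7 | aabbbbbaabaababb
   7 |   1 | abaaaaaabbbbbaabaababb
   8 |  15 | abaababb
   9 |  18 | ababb
  10 |  20 | abb
  11 |   8 | abbbbbaabaababb
  12 |  22 | b
  13 |   2 | baaaaaabbbbbaabaababb
  14 |  13 | baabaababb
  15 |  16 | baababb
  16 |   0 | babaaaaaabbbbbaabaababb
  17 |  19 | babb
  18 |  21 | bb
  19 |  12 | bbaabaababb
  20 |  11 | bbbaabaababb
  21 |  10 | bbbbaabaababb
  22 |   9 | bbbbbaabaababb

SA = [3, 4, 5, 6, 14, 17, 7, 1, 15, 18, 20, 8, 22, 2, 13, 16, 0, 19, 21, 12, 11, 10, 9]
rank  pair      lcp
   1  s[3:],s[4:]  5  'aaaaa'
   2  s[4:],s[5:]  4  'aaaa'
   3  s[5:],s[6:]  3  'aaa'
   4  s[6:],s[14:]  2  'aa'
   5  s[14:],s[17:]  4  'aaba'
   6  s[17:],s[7:]  3  'aab'
   7  s[7:],s[1:]  1  'a'
   8  s[1:],s[15:]  4  'abaa'
   9  s[15:],s[18:]  3  'aba'
  10  s[18:],s[20:]  2  'ab'
  11  s[20:],s[8:]  3  'abb'
  12  s[8:],s[22:]  0  ''
  13  s[22:],s[2:]  1  'b'
  14  s[2:],s[13:]  3  'baa'
  15  s[13:],s[16:]  5  'baaba'
  16  s[16:],s[0:]  2  'ba'
  17  s[0:],s[19:]  3  'bab'
  18  s[19:],s[21:]  1  'b'
  19  s[21:],s[12:]  2  'bb'
  20  s[12:],s[11:]  2  'bb'
  21  s[11:],s[10:]  3  'bbb'
  22  s[10:],s[9:]  4  'bbbb'

n(n+1)/2 = 23·24/2 = 276
Σ LCP = 0 + 5 + 4 + 3 + 2 + 4 + 3 + 1 + 4 + 3 + 2 + 3 + 0 + 1 + 3 + 5 + 2 + 3 + 1 + 2 + 2 + 3 + 4 = 60
distinct = 276 − 60 = 216

216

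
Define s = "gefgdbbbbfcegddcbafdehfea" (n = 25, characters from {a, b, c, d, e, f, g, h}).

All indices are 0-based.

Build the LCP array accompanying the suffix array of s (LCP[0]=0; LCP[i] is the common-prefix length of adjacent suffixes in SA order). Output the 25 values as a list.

sorted suffixes:
  #0 SA[0]=24  'a'
  #1 SA[1]=17  'afdehfea'
  #2 SA[2]=16  'bafdehfea'
  #3 SA[3]=5  'bbbbfcegddcbafdehfea'
  #4 SA[4]=6  'bbbfcegddcbafdehfea'
  #5 SA[5]=7  'bbfcegddcbafdehfea'
  #6 SA[6]=8  'bfcegddcbafdehfea'
  #7 SA[7]=15  'cbafdehfea'
  #8 SA[8]=10  'cegddcbafdehfea'
  #9 SA[9]=4  'dbbbbfcegddcbafdehfea'
  #10 SA[10]=14  'dcbafdehfea'
  #11 SA[11]=13  'ddcbafdehfea'
  #12 SA[12]=19  'dehfea'
  #13 SA[13]=23  'ea'
  #14 SA[14]=1  'efgdbbbbfcegddcbafdehfea'
  #15 SA[15]=11  'egddcbafdehfea'
  #16 SA[16]=20  'ehfea'
  #17 SA[17]=9  'fcegddcbafdehfea'
  #18 SA[18]=18  'fdehfea'
  #19 SA[19]=22  'fea'
  #20 SA[20]=2  'fgdbbbbfcegddcbafdehfea'
  #21 SA[21]=3  'gdbbbbfcegddcbafdehfea'
  #22 SA[22]=12  'gddcbafdehfea'
  #23 SA[23]=0  'gefgdbbbbfcegddcbafdehfea'
  #24 SA[24]=21  'hfea'

SA = [24, 17, 16, 5, 6, 7, 8, 15, 10, 4, 14, 13, 19, 23, 1, 11, 20, 9, 18, 22, 2, 3, 12, 0, 21]
[i] adj suffixes → lcp
  [1] 24/17 → 1 ('a')
  [2] 17/16 → 0 ('')
  [3] 16/5 → 1 ('b')
  [4] 5/6 → 3 ('bbb')
  [5] 6/7 → 2 ('bb')
  [6] 7/8 → 1 ('b')
  [7] 8/15 → 0 ('')
  [8] 15/10 → 1 ('c')
  [9] 10/4 → 0 ('')
  [10] 4/14 → 1 ('d')
  [11] 14/13 → 1 ('d')
  [12] 13/19 → 1 ('d')
  [13] 19/23 → 0 ('')
  [14] 23/1 → 1 ('e')
  [15] 1/11 → 1 ('e')
  [16] 11/20 → 1 ('e')
  [17] 20/9 → 0 ('')
  [18] 9/18 → 1 ('f')
  [19] 18/22 → 1 ('f')
  [20] 22/2 → 1 ('f')
  [21] 2/3 → 0 ('')
  [22] 3/12 → 2 ('gd')
  [23] 12/0 → 1 ('g')
  [24] 0/21 → 0 ('')

[0, 1, 0, 1, 3, 2, 1, 0, 1, 0, 1, 1, 1, 0, 1, 1, 1, 0, 1, 1, 1, 0, 2, 1, 0]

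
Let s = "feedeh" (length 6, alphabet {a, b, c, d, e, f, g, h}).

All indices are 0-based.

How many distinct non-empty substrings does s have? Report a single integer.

rank | idx | suffix
   0 |   3 | deh
   1 |   2 | edeh
   2 |   1 | eedeh
   3 |   4 | eh
   4 |   0 | feedeh
   5 |   5 | h

SA = [3, 2, 1, 4, 0, 5]
[i] adj suffixes → lcp
  [1] 3/2 → 0 ('')
  [2] 2/1 → 1 ('e')
  [3] 1/4 → 1 ('e')
  [4] 4/0 → 0 ('')
  [5] 0/5 → 0 ('')

n(n+1)/2 = 6·7/2 = 21
Σ LCP = 0 + 0 + 1 + 1 + 0 + 0 = 2
distinct = 21 − 2 = 19

19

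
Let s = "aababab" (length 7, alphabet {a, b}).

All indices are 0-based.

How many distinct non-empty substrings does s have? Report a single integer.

17

rank→(start, suffix):
  0 → (0, 'aababab')
  1 → (5, 'ab')
  2 → (3, 'abab')
  3 → (1, 'ababab')
  4 → (6, 'b')
  5 → (4, 'bab')
  6 → (2, 'babab')

SA = [0, 5, 3, 1, 6, 4, 2]
i: (SA[i-1],SA[i]) lcp shared
  1: (0,5) 1 'a'
  2: (5,3) 2 'ab'
  3: (3,1) 4 'abab'
  4: (1,6) 0 ''
  5: (6,4) 1 'b'
  6: (4,2) 3 'bab'

n(n+1)/2 = 7·8/2 = 28
Σ LCP = 0 + 1 + 2 + 4 + 0 + 1 + 3 = 11
distinct = 28 − 11 = 17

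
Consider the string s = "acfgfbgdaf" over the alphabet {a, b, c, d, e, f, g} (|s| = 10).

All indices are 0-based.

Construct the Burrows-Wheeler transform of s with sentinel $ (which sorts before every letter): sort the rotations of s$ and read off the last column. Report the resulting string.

f$dfagagcbf

rank  rotation     last
    0  $acfgfbgdaf  f
    1  acfgfbgdaf$  $
    2  af$acfgfbgd  d
    3  bgdaf$acfgf  f
    4  cfgfbgdaf$a  a
    5  daf$acfgfbg  g
    6  f$acfgfbgda  a
    7  fbgdaf$acfg  g
    8  fgfbgdaf$ac  c
    9  gdaf$acfgfb  b
   10  gfbgdaf$acf  f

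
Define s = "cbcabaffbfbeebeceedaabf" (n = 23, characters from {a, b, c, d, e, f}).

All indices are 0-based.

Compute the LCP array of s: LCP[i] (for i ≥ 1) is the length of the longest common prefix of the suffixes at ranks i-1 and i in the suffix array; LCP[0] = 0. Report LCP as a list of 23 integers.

rank→(start, suffix):
  0 → (19, 'aabf')
  1 → (3, 'abaffbfbeebeceedaabf')
  2 → (20, 'abf')
  3 → (5, 'affbfbeebeceedaabf')
  4 → (4, 'baffbfbeebeceedaabf')
  5 → (1, 'bcabaffbfbeebeceedaabf')
  6 → (13, 'beceedaabf')
  7 → (10, 'beebeceedaabf')
  8 → (21, 'bf')
  9 → (8, 'bfbeebeceedaabf')
  10 → (2, 'cabaffbfbeebeceedaabf')
  11 → (0, 'cbcabaffbfbeebeceedaabf')
  12 → (15, 'ceedaabf')
  13 → (18, 'daabf')
  14 → (12, 'ebeceedaabf')
  15 → (14, 'eceedaabf')
  16 → (17, 'edaabf')
  17 → (11, 'eebeceedaabf')
  18 → (16, 'eedaabf')
  19 → (22, 'f')
  20 → (9, 'fbeebeceedaabf')
  21 → (7, 'fbfbeebeceedaabf')
  22 → (6, 'ffbfbeebeceedaabf')

SA = [19, 3, 20, 5, 4, 1, 13, 10, 21, 8, 2, 0, 15, 18, 12, 14, 17, 11, 16, 22, 9, 7, 6]
[i] adj suffixes → lcp
  [1] 19/3 → 1 ('a')
  [2] 3/20 → 2 ('ab')
  [3] 20/5 → 1 ('a')
  [4] 5/4 → 0 ('')
  [5] 4/1 → 1 ('b')
  [6] 1/13 → 1 ('b')
  [7] 13/10 → 2 ('be')
  [8] 10/21 → 1 ('b')
  [9] 21/8 → 2 ('bf')
  [10] 8/2 → 0 ('')
  [11] 2/0 → 1 ('c')
  [12] 0/15 → 1 ('c')
  [13] 15/18 → 0 ('')
  [14] 18/12 → 0 ('')
  [15] 12/14 → 1 ('e')
  [16] 14/17 → 1 ('e')
  [17] 17/11 → 1 ('e')
  [18] 11/16 → 2 ('ee')
  [19] 16/22 → 0 ('')
  [20] 22/9 → 1 ('f')
  [21] 9/7 → 2 ('fb')
  [22] 7/6 → 1 ('f')

[0, 1, 2, 1, 0, 1, 1, 2, 1, 2, 0, 1, 1, 0, 0, 1, 1, 1, 2, 0, 1, 2, 1]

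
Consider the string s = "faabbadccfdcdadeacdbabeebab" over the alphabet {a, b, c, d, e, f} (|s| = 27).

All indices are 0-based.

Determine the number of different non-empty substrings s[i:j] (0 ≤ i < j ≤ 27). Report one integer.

sorted suffixes:
  #0 SA[0]=1  'aabbadccfdcdadeacdbabeebab'
  #1 SA[1]=25  'ab'
  #2 SA[2]=2  'abbadccfdcdadeacdbabeebab'
  #3 SA[3]=20  'abeebab'
  #4 SA[4]=16  'acdbabeebab'
  #5 SA[5]=5  'adccfdcdadeacdbabeebab'
  #6 SA[6]=13  'adeacdbabeebab'
  #7 SA[7]=26  'b'
  #8 SA[8]=24  'bab'
  #9 SA[9]=19  'babeebab'
  #10 SA[10]=4  'badccfdcdadeacdbabeebab'
  #11 SA[11]=3  'bbadccfdcdadeacdbabeebab'
  #12 SA[12]=21  'beebab'
  #13 SA[13]=7  'ccfdcdadeacdbabeebab'
  #14 SA[14]=11  'cdadeacdbabeebab'
  #15 SA[15]=17  'cdbabeebab'
  #16 SA[16]=8  'cfdcdadeacdbabeebab'
  #17 SA[17]=12  'dadeacdbabeebab'
  #18 SA[18]=18  'dbabeebab'
  #19 SA[19]=6  'dccfdcdadeacdbabeebab'
  #20 SA[20]=10  'dcdadeacdbabeebab'
  #21 SA[21]=14  'deacdbabeebab'
  #22 SA[22]=15  'eacdbabeebab'
  #23 SA[23]=23  'ebab'
  #24 SA[24]=22  'eebab'
  #25 SA[25]=0  'faabbadccfdcdadeacdbabeebab'
  #26 SA[26]=9  'fdcdadeacdbabeebab'

SA = [1, 25, 2, 20, 16, 5, 13, 26, 24, 19, 4, 3, 21, 7, 11, 17, 8, 12, 18, 6, 10, 14, 15, 23, 22, 0, 9]
rank  pair      lcp
   1  s[1:],s[25:]  1  'a'
   2  s[25:],s[2:]  2  'ab'
   3  s[2:],s[20:]  2  'ab'
   4  s[20:],s[16:]  1  'a'
   5  s[16:],s[5:]  1  'a'
   6  s[5:],s[13:]  2  'ad'
   7  s[13:],s[26:]  0  ''
   8  s[26:],s[24:]  1  'b'
   9  s[24:],s[19:]  3  'bab'
  10  s[19:],s[4:]  2  'ba'
  11  s[4:],s[3:]  1  'b'
  12  s[3:],s[21:]  1  'b'
  13  s[21:],s[7:]  0  ''
  14  s[7:],s[11:]  1  'c'
  15  s[11:],s[17:]  2  'cd'
  16  s[17:],s[8:]  1  'c'
  17  s[8:],s[12:]  0  ''
  18  s[12:],s[18:]  1  'd'
  19  s[18:],s[6:]  1  'd'
  20  s[6:],s[10:]  2  'dc'
  21  s[10:],s[14:]  1  'd'
  22  s[14:],s[15:]  0  ''
  23  s[15:],s[23:]  1  'e'
  24  s[23:],s[22:]  1  'e'
  25  s[22:],s[0:]  0  ''
  26  s[0:],s[9:]  1  'f'

n(n+1)/2 = 27·28/2 = 378
Σ LCP = 0 + 1 + 2 + 2 + 1 + 1 + 2 + 0 + 1 + 3 + 2 + 1 + 1 + 0 + 1 + 2 + 1 + 0 + 1 + 1 + 2 + 1 + 0 + 1 + 1 + 0 + 1 = 29
distinct = 378 − 29 = 349

349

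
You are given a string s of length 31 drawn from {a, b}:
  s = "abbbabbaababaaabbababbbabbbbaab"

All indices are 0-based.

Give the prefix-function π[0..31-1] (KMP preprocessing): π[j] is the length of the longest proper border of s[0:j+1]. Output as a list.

π[0] = 0
j=1 s[j]='b': π[1]=0 (border '')
j=2 s[j]='b': π[2]=0 (border '')
j=3 s[j]='b': π[3]=0 (border '')
j=4 s[j]='a': π[4]=1 (border 'a')
j=5 s[j]='b': π[5]=2 (border 'ab')
j=6 s[j]='b': π[6]=3 (border 'abb')
j=7 s[j]='a': k: 3→0; π[7]=1 (border 'a')
j=8 s[j]='a': k: 1→0; π[8]=1 (border 'a')
j=9 s[j]='b': π[9]=2 (border 'ab')
j=10 s[j]='a': k: 2→0; π[10]=1 (border 'a')
j=11 s[j]='b': π[11]=2 (border 'ab')
j=12 s[j]='a': k: 2→0; π[12]=1 (border 'a')
j=13 s[j]='a': k: 1→0; π[13]=1 (border 'a')
j=14 s[j]='a': k: 1→0; π[14]=1 (border 'a')
j=15 s[j]='b': π[15]=2 (border 'ab')
j=16 s[j]='b': π[16]=3 (border 'abb')
j=17 s[j]='a': k: 3→0; π[17]=1 (border 'a')
j=18 s[j]='b': π[18]=2 (border 'ab')
j=19 s[j]='a': k: 2→0; π[19]=1 (border 'a')
j=20 s[j]='b': π[20]=2 (border 'ab')
j=21 s[j]='b': π[21]=3 (border 'abb')
j=22 s[j]='b': π[22]=4 (border 'abbb')
j=23 s[j]='a': π[23]=5 (border 'abbba')
j=24 s[j]='b': π[24]=6 (border 'abbbab')
j=25 s[j]='b': π[25]=7 (border 'abbbabb')
j=26 s[j]='b': k: 7→3; π[26]=4 (border 'abbb')
j=27 s[j]='b': k: 4→0; π[27]=0 (border '')
j=28 s[j]='a': π[28]=1 (border 'a')
j=29 s[j]='a': k: 1→0; π[29]=1 (border 'a')
j=30 s[j]='b': π[30]=2 (border 'ab')

[0, 0, 0, 0, 1, 2, 3, 1, 1, 2, 1, 2, 1, 1, 1, 2, 3, 1, 2, 1, 2, 3, 4, 5, 6, 7, 4, 0, 1, 1, 2]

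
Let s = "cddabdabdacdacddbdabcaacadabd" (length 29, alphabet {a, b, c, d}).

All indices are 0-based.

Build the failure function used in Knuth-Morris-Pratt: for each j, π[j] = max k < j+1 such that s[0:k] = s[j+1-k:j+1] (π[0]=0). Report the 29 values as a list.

π[0] = 0
j=1 s[j]='d': π[1]=0 (border '')
j=2 s[j]='d': π[2]=0 (border '')
j=3 s[j]='a': π[3]=0 (border '')
j=4 s[j]='b': π[4]=0 (border '')
j=5 s[j]='d': π[5]=0 (border '')
j=6 s[j]='a': π[6]=0 (border '')
j=7 s[j]='b': π[7]=0 (border '')
j=8 s[j]='d': π[8]=0 (border '')
j=9 s[j]='a': π[9]=0 (border '')
j=10 s[j]='c': π[10]=1 (border 'c')
j=11 s[j]='d': π[11]=2 (border 'cd')
j=12 s[j]='a': k: 2→0; π[12]=0 (border '')
j=13 s[j]='c': π[13]=1 (border 'c')
j=14 s[j]='d': π[14]=2 (border 'cd')
j=15 s[j]='d': π[15]=3 (border 'cdd')
j=16 s[j]='b': k: 3→0; π[16]=0 (border '')
j=17 s[j]='d': π[17]=0 (border '')
j=18 s[j]='a': π[18]=0 (border '')
j=19 s[j]='b': π[19]=0 (border '')
j=20 s[j]='c': π[20]=1 (border 'c')
j=21 s[j]='a': k: 1→0; π[21]=0 (border '')
j=22 s[j]='a': π[22]=0 (border '')
j=23 s[j]='c': π[23]=1 (border 'c')
j=24 s[j]='a': k: 1→0; π[24]=0 (border '')
j=25 s[j]='d': π[25]=0 (border '')
j=26 s[j]='a': π[26]=0 (border '')
j=27 s[j]='b': π[27]=0 (border '')
j=28 s[j]='d': π[28]=0 (border '')

[0, 0, 0, 0, 0, 0, 0, 0, 0, 0, 1, 2, 0, 1, 2, 3, 0, 0, 0, 0, 1, 0, 0, 1, 0, 0, 0, 0, 0]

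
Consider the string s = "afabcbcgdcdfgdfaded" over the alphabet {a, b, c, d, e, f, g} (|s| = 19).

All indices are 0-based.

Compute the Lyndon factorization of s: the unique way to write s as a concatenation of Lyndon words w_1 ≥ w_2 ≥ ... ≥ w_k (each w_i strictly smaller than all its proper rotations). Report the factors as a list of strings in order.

emit factor 1: 'af' (i=0, period=2)
emit factor 2: 'abcbcgdcdfgdfaded' (i=2, period=17)

["af", "abcbcgdcdfgdfaded"]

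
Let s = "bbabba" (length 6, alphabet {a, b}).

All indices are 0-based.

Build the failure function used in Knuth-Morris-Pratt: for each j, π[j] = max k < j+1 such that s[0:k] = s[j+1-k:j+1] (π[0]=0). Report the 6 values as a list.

[0, 1, 0, 1, 2, 3]

π[0] = 0
j=1 s[j]='b': π[1]=1 (border 'b')
j=2 s[j]='a': k: 1→0; π[2]=0 (border '')
j=3 s[j]='b': π[3]=1 (border 'b')
j=4 s[j]='b': π[4]=2 (border 'bb')
j=5 s[j]='a': π[5]=3 (border 'bba')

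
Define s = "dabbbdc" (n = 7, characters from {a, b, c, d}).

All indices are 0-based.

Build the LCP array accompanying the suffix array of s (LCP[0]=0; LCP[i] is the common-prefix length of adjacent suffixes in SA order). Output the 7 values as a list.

[0, 0, 2, 1, 0, 0, 1]

sorted suffixes:
  #0 SA[0]=1  'abbbdc'
  #1 SA[1]=2  'bbbdc'
  #2 SA[2]=3  'bbdc'
  #3 SA[3]=4  'bdc'
  #4 SA[4]=6  'c'
  #5 SA[5]=0  'dabbbdc'
  #6 SA[6]=5  'dc'

SA = [1, 2, 3, 4, 6, 0, 5]
rank  pair      lcp
   1  s[1:],s[2:]  0  ''
   2  s[2:],s[3:]  2  'bb'
   3  s[3:],s[4:]  1  'b'
   4  s[4:],s[6:]  0  ''
   5  s[6:],s[0:]  0  ''
   6  s[0:],s[5:]  1  'd'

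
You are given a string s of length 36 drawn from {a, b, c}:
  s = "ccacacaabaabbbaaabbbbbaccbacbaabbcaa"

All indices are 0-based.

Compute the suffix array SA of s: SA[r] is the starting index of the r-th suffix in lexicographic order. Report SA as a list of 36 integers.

rank→(start, suffix):
  0 → (35, 'a')
  1 → (34, 'aa')
  2 → (14, 'aaabbbbbaccbacbaabbcaa')
  3 → (6, 'aabaabbbaaabbbbbaccbacbaabbcaa')
  4 → (9, 'aabbbaaabbbbbaccbacbaabbcaa')
  5 → (15, 'aabbbbbaccbacbaabbcaa')
  6 → (29, 'aabbcaa')
  7 → (7, 'abaabbbaaabbbbbaccbacbaabbcaa')
  8 → (10, 'abbbaaabbbbbaccbacbaabbcaa')
  9 → (16, 'abbbbbaccbacbaabbcaa')
  10 → (30, 'abbcaa')
  11 → (4, 'acaabaabbbaaabbbbbaccbacbaabbcaa')
  12 → (2, 'acacaabaabbbaaabbbbbaccbacbaabbcaa')
  13 → (26, 'acbaabbcaa')
  14 → (22, 'accbacbaabbcaa')
  15 → (13, 'baaabbbbbaccbacbaabbcaa')
  16 → (8, 'baabbbaaabbbbbaccbacbaabbcaa')
  17 → (28, 'baabbcaa')
  18 → (25, 'bacbaabbcaa')
  19 → (21, 'baccbacbaabbcaa')
  20 → (12, 'bbaaabbbbbaccbacbaabbcaa')
  21 → (20, 'bbaccbacbaabbcaa')
  22 → (11, 'bbbaaabbbbbaccbacbaabbcaa')
  23 → (19, 'bbbaccbacbaabbcaa')
  24 → (18, 'bbbbaccbacbaabbcaa')
  25 → (17, 'bbbbbaccbacbaabbcaa')
  26 → (31, 'bbcaa')
  27 → (32, 'bcaa')
  28 → (33, 'caa')
  29 → (5, 'caabaabbbaaabbbbbaccbacbaabbcaa')
  30 → (3, 'cacaabaabbbaaabbbbbaccbacbaabbcaa')
  31 → (1, 'cacacaabaabbbaaabbbbbaccbacbaabbcaa')
  32 → (27, 'cbaabbcaa')
  33 → (24, 'cbacbaabbcaa')
  34 → (0, 'ccacacaabaabbbaaabbbbbaccbacbaabbcaa')
  35 → (23, 'ccbacbaabbcaa')

[35, 34, 14, 6, 9, 15, 29, 7, 10, 16, 30, 4, 2, 26, 22, 13, 8, 28, 25, 21, 12, 20, 11, 19, 18, 17, 31, 32, 33, 5, 3, 1, 27, 24, 0, 23]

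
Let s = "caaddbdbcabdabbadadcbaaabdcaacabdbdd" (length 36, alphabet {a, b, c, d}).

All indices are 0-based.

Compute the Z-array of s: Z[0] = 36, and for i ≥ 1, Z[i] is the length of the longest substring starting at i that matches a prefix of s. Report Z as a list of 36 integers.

[36, 0, 0, 0, 0, 0, 0, 0, 2, 0, 0, 0, 0, 0, 0, 0, 0, 0, 0, 1, 0, 0, 0, 0, 0, 0, 3, 0, 0, 2, 0, 0, 0, 0, 0, 0]

Z[0]=36
i=1: i≥r, start 0; Z[1]=0
i=2: i≥r, start 0; Z[2]=0
i=3: i≥r, start 0; Z[3]=0
i=4: i≥r, start 0; Z[4]=0
i=5: i≥r, start 0; Z[5]=0
i=6: i≥r, start 0; Z[6]=0
i=7: i≥r, start 0; Z[7]=0
i=8: i≥r, start 0; Z[8]=2 extend→box=[8,10)
i=9: min(r-i=1, Z[1]=0)=0; Z[9]=0
i=10: i≥r, start 0; Z[10]=0
i=11: i≥r, start 0; Z[11]=0
i=12: i≥r, start 0; Z[12]=0
i=13: i≥r, start 0; Z[13]=0
i=14: i≥r, start 0; Z[14]=0
i=15: i≥r, start 0; Z[15]=0
i=16: i≥r, start 0; Z[16]=0
i=17: i≥r, start 0; Z[17]=0
i=18: i≥r, start 0; Z[18]=0
i=19: i≥r, start 0; Z[19]=1 extend→box=[19,20)
i=20: i≥r, start 0; Z[20]=0
i=21: i≥r, start 0; Z[21]=0
i=22: i≥r, start 0; Z[22]=0
i=23: i≥r, start 0; Z[23]=0
i=24: i≥r, start 0; Z[24]=0
i=25: i≥r, start 0; Z[25]=0
i=26: i≥r, start 0; Z[26]=3 extend→box=[26,29)
i=27: min(r-i=2, Z[1]=0)=0; Z[27]=0
i=28: min(r-i=1, Z[2]=0)=0; Z[28]=0
i=29: i≥r, start 0; Z[29]=2 extend→box=[29,31)
i=30: min(r-i=1, Z[1]=0)=0; Z[30]=0
i=31: i≥r, start 0; Z[31]=0
i=32: i≥r, start 0; Z[32]=0
i=33: i≥r, start 0; Z[33]=0
i=34: i≥r, start 0; Z[34]=0
i=35: i≥r, start 0; Z[35]=0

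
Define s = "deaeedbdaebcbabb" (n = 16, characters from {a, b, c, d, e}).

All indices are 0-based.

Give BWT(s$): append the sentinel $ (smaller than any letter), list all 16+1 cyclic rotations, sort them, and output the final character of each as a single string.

bbdebcaedbbe$daea

rank  rotation           last
    0  $deaeedbdaebcbabb  b
    1  abb$deaeedbdaebcb  b
    2  aebcbabb$deaeedbd  d
    3  aeedbdaebcbabb$de  e
    4  b$deaeedbdaebcbab  b
    5  babb$deaeedbdaebc  c
    6  bb$deaeedbdaebcba  a
    7  bcbabb$deaeedbdae  e
    8  bdaebcbabb$deaeed  d
    9  cbabb$deaeedbdaeb  b
   10  daebcbabb$deaeedb  b
   11  dbdaebcbabb$deaee  e
   12  deaeedbdaebcbabb$  $
   13  eaeedbdaebcbabb$d  d
   14  ebcbabb$deaeedbda  a
   15  edbdaebcbabb$deae  e
   16  eedbdaebcbabb$dea  a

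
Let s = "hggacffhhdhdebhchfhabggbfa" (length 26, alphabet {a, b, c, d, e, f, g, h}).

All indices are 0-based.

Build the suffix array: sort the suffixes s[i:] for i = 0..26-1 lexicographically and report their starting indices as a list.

[25, 19, 3, 23, 20, 13, 4, 15, 11, 9, 12, 24, 5, 17, 6, 2, 22, 1, 21, 18, 14, 10, 8, 16, 0, 7]

rank | idx | suffix
   0 |  25 | a
   1 |  19 | abggbfa
   2 |   3 | acffhhdhdebhchfhabggbfa
   3 |  23 | bfa
   4 |  20 | bggbfa
   5 |  13 | bhchfhabggbfa
   6 |   4 | cffhhdhdebhchfhabggbfa
   7 |  15 | chfhabggbfa
   8 |  11 | debhchfhabggbfa
   9 |   9 | dhdebhchfhabggbfa
  10 |  12 | ebhchfhabggbfa
  11 |  24 | fa
  12 |   5 | ffhhdhdebhchfhabggbfa
  13 |  17 | fhabggbfa
  14 |   6 | fhhdhdebhchfhabggbfa
  15 |   2 | gacffhhdhdebhchfhabggbfa
  16 |  22 | gbfa
  17 |   1 | ggacffhhdhdebhchfhabggbfa
  18 |  21 | ggbfa
  19 |  18 | habggbfa
  20 |  14 | hchfhabggbfa
  21 |  10 | hdebhchfhabggbfa
  22 |   8 | hdhdebhchfhabggbfa
  23 |  16 | hfhabggbfa
  24 |   0 | hggacffhhdhdebhchfhabggbfa
  25 |   7 | hhdhdebhchfhabggbfa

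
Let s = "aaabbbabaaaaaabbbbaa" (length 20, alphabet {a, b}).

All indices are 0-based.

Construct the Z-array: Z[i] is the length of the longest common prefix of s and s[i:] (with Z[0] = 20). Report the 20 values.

Z[0]=20
i=1: fresh scan; Z[1]=2 grow→box=[1,3)
i=2: min(r-i=1, Z[1]=2)=1; Z[2]=1
i=3: fresh scan; Z[3]=0
i=4: fresh scan; Z[4]=0
i=5: fresh scan; Z[5]=0
i=6: fresh scan; Z[6]=1 grow→box=[6,7)
i=7: fresh scan; Z[7]=0
i=8: fresh scan; Z[8]=3 grow→box=[8,11)
i=9: min(r-i=2, Z[1]=2)=2; Z[9]=3 grow→box=[9,12)
i=10: min(r-i=2, Z[1]=2)=2; Z[10]=3 grow→box=[10,13)
i=11: min(r-i=2, Z[1]=2)=2; Z[11]=6 grow→box=[11,17)
i=12: min(r-i=5, Z[1]=2)=2; Z[12]=2
i=13: min(r-i=4, Z[2]=1)=1; Z[13]=1
i=14: min(r-i=3, Z[3]=0)=0; Z[14]=0
i=15: min(r-i=2, Z[4]=0)=0; Z[15]=0
i=16: min(r-i=1, Z[5]=0)=0; Z[16]=0
i=17: fresh scan; Z[17]=0
i=18: fresh scan; Z[18]=2 grow→box=[18,20)
i=19: min(r-i=1, Z[1]=2)=1; Z[19]=1

[20, 2, 1, 0, 0, 0, 1, 0, 3, 3, 3, 6, 2, 1, 0, 0, 0, 0, 2, 1]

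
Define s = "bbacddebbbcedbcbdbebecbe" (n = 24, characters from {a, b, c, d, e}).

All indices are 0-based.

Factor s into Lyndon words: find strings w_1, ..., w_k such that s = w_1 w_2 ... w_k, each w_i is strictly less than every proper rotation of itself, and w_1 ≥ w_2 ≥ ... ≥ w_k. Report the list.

emit factor 1: 'b' (i=0, period=1)
emit factor 2: 'b' (i=1, period=1)
emit factor 3: 'acddebbbcedbcbdbebecbe' (i=2, period=22)

["b", "b", "acddebbbcedbcbdbebecbe"]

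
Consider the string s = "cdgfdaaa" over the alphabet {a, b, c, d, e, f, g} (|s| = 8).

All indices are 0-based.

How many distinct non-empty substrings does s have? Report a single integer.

rank→(start, suffix):
  0 → (7, 'a')
  1 → (6, 'aa')
  2 → (5, 'aaa')
  3 → (0, 'cdgfdaaa')
  4 → (4, 'daaa')
  5 → (1, 'dgfdaaa')
  6 → (3, 'fdaaa')
  7 → (2, 'gfdaaa')

SA = [7, 6, 5, 0, 4, 1, 3, 2]
i: (SA[i-1],SA[i]) lcp shared
  1: (7,6) 1 'a'
  2: (6,5) 2 'aa'
  3: (5,0) 0 ''
  4: (0,4) 0 ''
  5: (4,1) 1 'd'
  6: (1,3) 0 ''
  7: (3,2) 0 ''

n(n+1)/2 = 8·9/2 = 36
Σ LCP = 0 + 1 + 2 + 0 + 0 + 1 + 0 + 0 = 4
distinct = 36 − 4 = 32

32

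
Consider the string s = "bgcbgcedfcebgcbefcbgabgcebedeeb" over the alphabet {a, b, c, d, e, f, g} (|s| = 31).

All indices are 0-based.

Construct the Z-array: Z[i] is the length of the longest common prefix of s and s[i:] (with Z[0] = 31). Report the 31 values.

Z[0]=31
i=1: i≥r, start 0; Z[1]=0
i=2: i≥r, start 0; Z[2]=0
i=3: i≥r, start 0; Z[3]=3 extend→box=[3,6)
i=4: min(r-i=2, Z[1]=0)=0; Z[4]=0
i=5: min(r-i=1, Z[2]=0)=0; Z[5]=0
i=6: i≥r, start 0; Z[6]=0
i=7: i≥r, start 0; Z[7]=0
i=8: i≥r, start 0; Z[8]=0
i=9: i≥r, start 0; Z[9]=0
i=10: i≥r, start 0; Z[10]=0
i=11: i≥r, start 0; Z[11]=4 extend→box=[11,15)
i=12: min(r-i=3, Z[1]=0)=0; Z[12]=0
i=13: min(r-i=2, Z[2]=0)=0; Z[13]=0
i=14: min(r-i=1, Z[3]=3)=1; Z[14]=1
i=15: i≥r, start 0; Z[15]=0
i=16: i≥r, start 0; Z[16]=0
i=17: i≥r, start 0; Z[17]=0
i=18: i≥r, start 0; Z[18]=2 extend→box=[18,20)
i=19: min(r-i=1, Z[1]=0)=0; Z[19]=0
i=20: i≥r, start 0; Z[20]=0
i=21: i≥r, start 0; Z[21]=3 extend→box=[21,24)
i=22: min(r-i=2, Z[1]=0)=0; Z[22]=0
i=23: min(r-i=1, Z[2]=0)=0; Z[23]=0
i=24: i≥r, start 0; Z[24]=0
i=25: i≥r, start 0; Z[25]=1 extend→box=[25,26)
i=26: i≥r, start 0; Z[26]=0
i=27: i≥r, start 0; Z[27]=0
i=28: i≥r, start 0; Z[28]=0
i=29: i≥r, start 0; Z[29]=0
i=30: i≥r, start 0; Z[30]=1 extend→box=[30,31)

[31, 0, 0, 3, 0, 0, 0, 0, 0, 0, 0, 4, 0, 0, 1, 0, 0, 0, 2, 0, 0, 3, 0, 0, 0, 1, 0, 0, 0, 0, 1]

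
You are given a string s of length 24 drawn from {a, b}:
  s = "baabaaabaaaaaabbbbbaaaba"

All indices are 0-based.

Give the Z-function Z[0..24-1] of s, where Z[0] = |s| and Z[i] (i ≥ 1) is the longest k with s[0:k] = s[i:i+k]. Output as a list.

[24, 0, 0, 3, 0, 0, 0, 3, 0, 0, 0, 0, 0, 0, 1, 1, 1, 1, 3, 0, 0, 0, 2, 0]

Z[0]=24
i=1: fresh scan; Z[1]=0
i=2: fresh scan; Z[2]=0
i=3: fresh scan; Z[3]=3 scan→box=[3,6)
i=4: min(r-i=2, Z[1]=0)=0; Z[4]=0
i=5: min(r-i=1, Z[2]=0)=0; Z[5]=0
i=6: fresh scan; Z[6]=0
i=7: fresh scan; Z[7]=3 scan→box=[7,10)
i=8: min(r-i=2, Z[1]=0)=0; Z[8]=0
i=9: min(r-i=1, Z[2]=0)=0; Z[9]=0
i=10: fresh scan; Z[10]=0
i=11: fresh scan; Z[11]=0
i=12: fresh scan; Z[12]=0
i=13: fresh scan; Z[13]=0
i=14: fresh scan; Z[14]=1 scan→box=[14,15)
i=15: fresh scan; Z[15]=1 scan→box=[15,16)
i=16: fresh scan; Z[16]=1 scan→box=[16,17)
i=17: fresh scan; Z[17]=1 scan→box=[17,18)
i=18: fresh scan; Z[18]=3 scan→box=[18,21)
i=19: min(r-i=2, Z[1]=0)=0; Z[19]=0
i=20: min(r-i=1, Z[2]=0)=0; Z[20]=0
i=21: fresh scan; Z[21]=0
i=22: fresh scan; Z[22]=2 scan→box=[22,24)
i=23: min(r-i=1, Z[1]=0)=0; Z[23]=0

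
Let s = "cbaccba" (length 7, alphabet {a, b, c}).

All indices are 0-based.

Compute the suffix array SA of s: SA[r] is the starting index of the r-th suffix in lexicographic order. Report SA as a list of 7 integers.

[6, 2, 5, 1, 4, 0, 3]

rank→(start, suffix):
  0 → (6, 'a')
  1 → (2, 'accba')
  2 → (5, 'ba')
  3 → (1, 'baccba')
  4 → (4, 'cba')
  5 → (0, 'cbaccba')
  6 → (3, 'ccba')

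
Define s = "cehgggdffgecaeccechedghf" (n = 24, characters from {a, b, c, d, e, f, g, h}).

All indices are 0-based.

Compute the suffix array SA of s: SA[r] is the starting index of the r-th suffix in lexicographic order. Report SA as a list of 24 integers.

[12, 11, 14, 15, 0, 17, 6, 20, 10, 13, 16, 19, 1, 23, 7, 8, 5, 9, 4, 3, 21, 18, 22, 2]

rank | idx | suffix
   0 |  12 | aeccechedghf
   1 |  11 | caeccechedghf
   2 |  14 | ccechedghf
   3 |  15 | cechedghf
   4 |   0 | cehgggdffgecaeccechedghf
   5 |  17 | chedghf
   6 |   6 | dffgecaeccechedghf
   7 |  20 | dghf
   8 |  10 | ecaeccechedghf
   9 |  13 | eccechedghf
  10 |  16 | echedghf
  11 |  19 | edghf
  12 |   1 | ehgggdffgecaeccechedghf
  13 |  23 | f
  14 |   7 | ffgecaeccechedghf
  15 |   8 | fgecaeccechedghf
  16 |   5 | gdffgecaeccechedghf
  17 |   9 | gecaeccechedghf
  18 |   4 | ggdffgecaeccechedghf
  19 |   3 | gggdffgecaeccechedghf
  20 |  21 | ghf
  21 |  18 | hedghf
  22 |  22 | hf
  23 |   2 | hgggdffgecaeccechedghf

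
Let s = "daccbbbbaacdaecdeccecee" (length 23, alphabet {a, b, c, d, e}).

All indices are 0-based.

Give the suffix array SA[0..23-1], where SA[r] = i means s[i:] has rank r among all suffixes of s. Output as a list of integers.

[8, 1, 9, 12, 7, 6, 5, 4, 3, 2, 17, 10, 14, 18, 20, 0, 11, 15, 22, 16, 13, 19, 21]

sorted suffixes:
  #0 SA[0]=8  'aacdaecdeccecee'
  #1 SA[1]=1  'accbbbbaacdaecdeccecee'
  #2 SA[2]=9  'acdaecdeccecee'
  #3 SA[3]=12  'aecdeccecee'
  #4 SA[4]=7  'baacdaecdeccecee'
  #5 SA[5]=6  'bbaacdaecdeccecee'
  #6 SA[6]=5  'bbbaacdaecdeccecee'
  #7 SA[7]=4  'bbbbaacdaecdeccecee'
  #8 SA[8]=3  'cbbbbaacdaecdeccecee'
  #9 SA[9]=2  'ccbbbbaacdaecdeccecee'
  #10 SA[10]=17  'ccecee'
  #11 SA[11]=10  'cdaecdeccecee'
  #12 SA[12]=14  'cdeccecee'
  #13 SA[13]=18  'cecee'
  #14 SA[14]=20  'cee'
  #15 SA[15]=0  'daccbbbbaacdaecdeccecee'
  #16 SA[16]=11  'daecdeccecee'
  #17 SA[17]=15  'deccecee'
  #18 SA[18]=22  'e'
  #19 SA[19]=16  'eccecee'
  #20 SA[20]=13  'ecdeccecee'
  #21 SA[21]=19  'ecee'
  #22 SA[22]=21  'ee'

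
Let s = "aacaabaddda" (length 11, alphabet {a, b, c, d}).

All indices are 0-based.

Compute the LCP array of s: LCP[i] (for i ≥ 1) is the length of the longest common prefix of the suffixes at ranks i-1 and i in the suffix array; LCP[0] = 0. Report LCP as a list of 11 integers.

rank | idx | suffix
   0 |  10 | a
   1 |   3 | aabaddda
   2 |   0 | aacaabaddda
   3 |   4 | abaddda
   4 |   1 | acaabaddda
   5 |   6 | addda
   6 |   5 | baddda
   7 |   2 | caabaddda
   8 |   9 | da
   9 |   8 | dda
  10 |   7 | ddda

SA = [10, 3, 0, 4, 1, 6, 5, 2, 9, 8, 7]
rank  pair      lcp
   1  s[10:],s[3:]  1  'a'
   2  s[3:],s[0:]  2  'aa'
   3  s[0:],s[4:]  1  'a'
   4  s[4:],s[1:]  1  'a'
   5  s[1:],s[6:]  1  'a'
   6  s[6:],s[5:]  0  ''
   7  s[5:],s[2:]  0  ''
   8  s[2:],s[9:]  0  ''
   9  s[9:],s[8:]  1  'd'
  10  s[8:],s[7:]  2  'dd'

[0, 1, 2, 1, 1, 1, 0, 0, 0, 1, 2]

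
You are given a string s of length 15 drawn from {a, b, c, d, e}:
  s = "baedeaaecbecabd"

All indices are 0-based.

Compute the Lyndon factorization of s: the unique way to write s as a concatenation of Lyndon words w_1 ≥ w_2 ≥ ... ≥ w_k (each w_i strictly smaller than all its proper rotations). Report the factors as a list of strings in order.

emit factor 1: 'b' (i=0, period=1)
emit factor 2: 'aede' (i=1, period=4)
emit factor 3: 'aaecbecabd' (i=5, period=10)

["b", "aede", "aaecbecabd"]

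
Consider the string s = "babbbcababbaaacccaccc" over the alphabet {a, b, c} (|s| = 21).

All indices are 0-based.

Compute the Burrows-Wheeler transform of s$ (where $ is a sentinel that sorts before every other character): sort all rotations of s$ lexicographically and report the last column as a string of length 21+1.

rank  rotation                last
    0  $babbbcababbaaacccaccc  c
    1  aaacccaccc$babbbcababb  b
    2  aacccaccc$babbbcababba  a
    3  ababbaaacccaccc$babbbc  c
    4  abbaaacccaccc$babbbcab  b
    5  abbbcababbaaacccaccc$b  b
    6  accc$babbbcababbaaaccc  c
    7  acccaccc$babbbcababbaa  a
    8  baaacccaccc$babbbcabab  b
    9  babbaaacccaccc$babbbca  a
   10  babbbcababbaaacccaccc$  $
   11  bbaaacccaccc$babbbcaba  a
   12  bbbcababbaaacccaccc$ba  a
   13  bbcababbaaacccaccc$bab  b
   14  bcababbaaacccaccc$babb  b
   15  c$babbbcababbaaacccacc  c
   16  cababbaaacccaccc$babbb  b
   17  caccc$babbbcababbaaacc  c
   18  cc$babbbcababbaaacccac  c
   19  ccaccc$babbbcababbaaac  c
   20  ccc$babbbcababbaaaccca  a
   21  cccaccc$babbbcababbaaa  a

cbacbbcaba$aabbcbcccaa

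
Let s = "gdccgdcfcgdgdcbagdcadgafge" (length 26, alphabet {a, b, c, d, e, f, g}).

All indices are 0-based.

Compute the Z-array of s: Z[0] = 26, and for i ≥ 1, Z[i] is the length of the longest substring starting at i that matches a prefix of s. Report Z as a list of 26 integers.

Z[0]=26
i=1: fresh scan; Z[1]=0
i=2: fresh scan; Z[2]=0
i=3: fresh scan; Z[3]=0
i=4: fresh scan; Z[4]=3 scan→box=[4,7)
i=5: min(r-i=2, Z[1]=0)=0; Z[5]=0
i=6: min(r-i=1, Z[2]=0)=0; Z[6]=0
i=7: fresh scan; Z[7]=0
i=8: fresh scan; Z[8]=0
i=9: fresh scan; Z[9]=2 scan→box=[9,11)
i=10: min(r-i=1, Z[1]=0)=0; Z[10]=0
i=11: fresh scan; Z[11]=3 scan→box=[11,14)
i=12: min(r-i=2, Z[1]=0)=0; Z[12]=0
i=13: min(r-i=1, Z[2]=0)=0; Z[13]=0
i=14: fresh scan; Z[14]=0
i=15: fresh scan; Z[15]=0
i=16: fresh scan; Z[16]=3 scan→box=[16,19)
i=17: min(r-i=2, Z[1]=0)=0; Z[17]=0
i=18: min(r-i=1, Z[2]=0)=0; Z[18]=0
i=19: fresh scan; Z[19]=0
i=20: fresh scan; Z[20]=0
i=21: fresh scan; Z[21]=1 scan→box=[21,22)
i=22: fresh scan; Z[22]=0
i=23: fresh scan; Z[23]=0
i=24: fresh scan; Z[24]=1 scan→box=[24,25)
i=25: fresh scan; Z[25]=0

[26, 0, 0, 0, 3, 0, 0, 0, 0, 2, 0, 3, 0, 0, 0, 0, 3, 0, 0, 0, 0, 1, 0, 0, 1, 0]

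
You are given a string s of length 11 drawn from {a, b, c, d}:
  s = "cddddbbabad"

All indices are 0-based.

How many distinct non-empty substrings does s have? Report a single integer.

55

rank→(start, suffix):
  0 → (7, 'abad')
  1 → (9, 'ad')
  2 → (6, 'babad')
  3 → (8, 'bad')
  4 → (5, 'bbabad')
  5 → (0, 'cddddbbabad')
  6 → (10, 'd')
  7 → (4, 'dbbabad')
  8 → (3, 'ddbbabad')
  9 → (2, 'dddbbabad')
  10 → (1, 'ddddbbabad')

SA = [7, 9, 6, 8, 5, 0, 10, 4, 3, 2, 1]
rank  pair      lcp
   1  s[7:],s[9:]  1  'a'
   2  s[9:],s[6:]  0  ''
   3  s[6:],s[8:]  2  'ba'
   4  s[8:],s[5:]  1  'b'
   5  s[5:],s[0:]  0  ''
   6  s[0:],s[10:]  0  ''
   7  s[10:],s[4:]  1  'd'
   8  s[4:],s[3:]  1  'd'
   9  s[3:],s[2:]  2  'dd'
  10  s[2:],s[1:]  3  'ddd'

n(n+1)/2 = 11·12/2 = 66
Σ LCP = 0 + 1 + 0 + 2 + 1 + 0 + 0 + 1 + 1 + 2 + 3 = 11
distinct = 66 − 11 = 55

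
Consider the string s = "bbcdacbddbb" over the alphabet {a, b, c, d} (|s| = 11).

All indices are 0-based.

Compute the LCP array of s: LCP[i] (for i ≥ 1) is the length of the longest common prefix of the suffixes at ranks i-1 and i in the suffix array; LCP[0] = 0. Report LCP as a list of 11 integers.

sorted suffixes:
  #0 SA[0]=4  'acbddbb'
  #1 SA[1]=10  'b'
  #2 SA[2]=9  'bb'
  #3 SA[3]=0  'bbcdacbddbb'
  #4 SA[4]=1  'bcdacbddbb'
  #5 SA[5]=6  'bddbb'
  #6 SA[6]=5  'cbddbb'
  #7 SA[7]=2  'cdacbddbb'
  #8 SA[8]=3  'dacbddbb'
  #9 SA[9]=8  'dbb'
  #10 SA[10]=7  'ddbb'

SA = [4, 10, 9, 0, 1, 6, 5, 2, 3, 8, 7]
i: (SA[i-1],SA[i]) lcp shared
  1: (4,10) 0 ''
  2: (10,9) 1 'b'
  3: (9,0) 2 'bb'
  4: (0,1) 1 'b'
  5: (1,6) 1 'b'
  6: (6,5) 0 ''
  7: (5,2) 1 'c'
  8: (2,3) 0 ''
  9: (3,8) 1 'd'
  10: (8,7) 1 'd'

[0, 0, 1, 2, 1, 1, 0, 1, 0, 1, 1]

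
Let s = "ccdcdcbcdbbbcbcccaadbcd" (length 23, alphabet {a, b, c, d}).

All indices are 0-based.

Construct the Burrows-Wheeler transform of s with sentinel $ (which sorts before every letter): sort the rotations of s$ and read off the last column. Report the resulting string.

rank  rotation                  last
    0  $ccdcdcbcdbbbcbcccaadbcd  d
    1  aadbcd$ccdcdcbcdbbbcbccc  c
    2  adbcd$ccdcdcbcdbbbcbccca  a
    3  bbbcbcccaadbcd$ccdcdcbcd  d
    4  bbcbcccaadbcd$ccdcdcbcdb  b
    5  bcbcccaadbcd$ccdcdcbcdbb  b
    6  bcccaadbcd$ccdcdcbcdbbbc  c
    7  bcd$ccdcdcbcdbbbcbcccaad  d
    8  bcdbbbcbcccaadbcd$ccdcdc  c
    9  caadbcd$ccdcdcbcdbbbcbcc  c
   10  cbcccaadbcd$ccdcdcbcdbbb  b
   11  cbcdbbbcbcccaadbcd$ccdcd  d
   12  ccaadbcd$ccdcdcbcdbbbcbc  c
   13  cccaadbcd$ccdcdcbcdbbbcb  b
   14  ccdcdcbcdbbbcbcccaadbcd$  $
   15  cd$ccdcdcbcdbbbcbcccaadb  b
   16  cdbbbcbcccaadbcd$ccdcdcb  b
   17  cdcbcdbbbcbcccaadbcd$ccd  d
   18  cdcdcbcdbbbcbcccaadbcd$c  c
   19  d$ccdcdcbcdbbbcbcccaadbc  c
   20  dbbbcbcccaadbcd$ccdcdcbc  c
   21  dbcd$ccdcdcbcdbbbcbcccaa  a
   22  dcbcdbbbcbcccaadbcd$ccdc  c
   23  dcdcbcdbbbcbcccaadbcd$cc  c

dcadbbcdccbdcb$bbdcccacc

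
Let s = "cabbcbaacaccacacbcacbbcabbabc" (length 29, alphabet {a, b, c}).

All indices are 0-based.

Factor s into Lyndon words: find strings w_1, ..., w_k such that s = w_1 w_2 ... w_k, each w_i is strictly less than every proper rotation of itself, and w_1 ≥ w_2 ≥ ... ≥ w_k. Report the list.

["c", "abbcb", "aacaccacacbcacbbcabbabc"]

emit factor 1: 'c' (i=0, period=1)
emit factor 2: 'abbcb' (i=1, period=5)
emit factor 3: 'aacaccacacbcacbbcabbabc' (i=6, period=23)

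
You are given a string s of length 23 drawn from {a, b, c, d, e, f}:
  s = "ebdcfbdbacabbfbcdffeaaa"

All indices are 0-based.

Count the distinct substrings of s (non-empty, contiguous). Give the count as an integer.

256

sorted suffixes:
  #0 SA[0]=22  'a'
  #1 SA[1]=21  'aa'
  #2 SA[2]=20  'aaa'
  #3 SA[3]=10  'abbfbcdffeaaa'
  #4 SA[4]=8  'acabbfbcdffeaaa'
  #5 SA[5]=7  'bacabbfbcdffeaaa'
  #6 SA[6]=11  'bbfbcdffeaaa'
  #7 SA[7]=14  'bcdffeaaa'
  #8 SA[8]=5  'bdbacabbfbcdffeaaa'
  #9 SA[9]=1  'bdcfbdbacabbfbcdffeaaa'
  #10 SA[10]=12  'bfbcdffeaaa'
  #11 SA[11]=9  'cabbfbcdffeaaa'
  #12 SA[12]=15  'cdffeaaa'
  #13 SA[13]=3  'cfbdbacabbfbcdffeaaa'
  #14 SA[14]=6  'dbacabbfbcdffeaaa'
  #15 SA[15]=2  'dcfbdbacabbfbcdffeaaa'
  #16 SA[16]=16  'dffeaaa'
  #17 SA[17]=19  'eaaa'
  #18 SA[18]=0  'ebdcfbdbacabbfbcdffeaaa'
  #19 SA[19]=13  'fbcdffeaaa'
  #20 SA[20]=4  'fbdbacabbfbcdffeaaa'
  #21 SA[21]=18  'feaaa'
  #22 SA[22]=17  'ffeaaa'

SA = [22, 21, 20, 10, 8, 7, 11, 14, 5, 1, 12, 9, 15, 3, 6, 2, 16, 19, 0, 13, 4, 18, 17]
rank  pair      lcp
   1  s[22:],s[21:]  1  'a'
   2  s[21:],s[20:]  2  'aa'
   3  s[20:],s[10:]  1  'a'
   4  s[10:],s[8:]  1  'a'
   5  s[8:],s[7:]  0  ''
   6  s[7:],s[11:]  1  'b'
   7  s[11:],s[14:]  1  'b'
   8  s[14:],s[5:]  1  'b'
   9  s[5:],s[1:]  2  'bd'
  10  s[1:],s[12:]  1  'b'
  11  s[12:],s[9:]  0  ''
  12  s[9:],s[15:]  1  'c'
  13  s[15:],s[3:]  1  'c'
  14  s[3:],s[6:]  0  ''
  15  s[6:],s[2:]  1  'd'
  16  s[2:],s[16:]  1  'd'
  17  s[16:],s[19:]  0  ''
  18  s[19:],s[0:]  1  'e'
  19  s[0:],s[13:]  0  ''
  20  s[13:],s[4:]  2  'fb'
  21  s[4:],s[18:]  1  'f'
  22  s[18:],s[17:]  1  'f'

n(n+1)/2 = 23·24/2 = 276
Σ LCP = 0 + 1 + 2 + 1 + 1 + 0 + 1 + 1 + 1 + 2 + 1 + 0 + 1 + 1 + 0 + 1 + 1 + 0 + 1 + 0 + 2 + 1 + 1 = 20
distinct = 276 − 20 = 256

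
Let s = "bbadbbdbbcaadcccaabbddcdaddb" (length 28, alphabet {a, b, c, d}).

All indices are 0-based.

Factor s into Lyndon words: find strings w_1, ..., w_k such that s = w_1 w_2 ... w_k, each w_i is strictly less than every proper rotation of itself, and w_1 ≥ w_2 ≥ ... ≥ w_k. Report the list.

emit factor 1: 'b' (i=0, period=1)
emit factor 2: 'b' (i=1, period=1)
emit factor 3: 'adbbdbbc' (i=2, period=8)
emit factor 4: 'aadccc' (i=10, period=6)
emit factor 5: 'aabbddcdaddb' (i=16, period=12)

["b", "b", "adbbdbbc", "aadccc", "aabbddcdaddb"]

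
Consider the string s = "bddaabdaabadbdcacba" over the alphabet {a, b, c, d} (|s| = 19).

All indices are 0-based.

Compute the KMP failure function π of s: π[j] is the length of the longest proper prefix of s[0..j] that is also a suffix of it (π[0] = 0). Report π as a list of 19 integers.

π[0] = 0
j=1 s[j]='d': π[1]=0 (border '')
j=2 s[j]='d': π[2]=0 (border '')
j=3 s[j]='a': π[3]=0 (border '')
j=4 s[j]='a': π[4]=0 (border '')
j=5 s[j]='b': π[5]=1 (border 'b')
j=6 s[j]='d': π[6]=2 (border 'bd')
j=7 s[j]='a': k: 2→0; π[7]=0 (border '')
j=8 s[j]='a': π[8]=0 (border '')
j=9 s[j]='b': π[9]=1 (border 'b')
j=10 s[j]='a': k: 1→0; π[10]=0 (border '')
j=11 s[j]='d': π[11]=0 (border '')
j=12 s[j]='b': π[12]=1 (border 'b')
j=13 s[j]='d': π[13]=2 (border 'bd')
j=14 s[j]='c': k: 2→0; π[14]=0 (border '')
j=15 s[j]='a': π[15]=0 (border '')
j=16 s[j]='c': π[16]=0 (border '')
j=17 s[j]='b': π[17]=1 (border 'b')
j=18 s[j]='a': k: 1→0; π[18]=0 (border '')

[0, 0, 0, 0, 0, 1, 2, 0, 0, 1, 0, 0, 1, 2, 0, 0, 0, 1, 0]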